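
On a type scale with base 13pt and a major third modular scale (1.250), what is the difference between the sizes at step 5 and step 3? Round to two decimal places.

14.28pt

Step 3: 13.0 × 1.250³ = 25.3906pt
Step 5: 13.0 × 1.250⁵ = 39.6729pt
Difference: 39.6729 − 25.3906 = 14.2823pt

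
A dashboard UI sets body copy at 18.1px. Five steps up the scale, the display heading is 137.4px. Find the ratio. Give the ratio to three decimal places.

1.500

The ratio satisfies 18.1 × r⁵ = 137.4, so r = (137.4 / 18.1)^(1/5).
r = 7.5912^(1/5) ≈ 1.4999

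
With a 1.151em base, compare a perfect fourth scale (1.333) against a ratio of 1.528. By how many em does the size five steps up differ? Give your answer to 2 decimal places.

Perfect fourth: 1.151 × 1.333⁵ = 4.8442em
At 1.528: 1.151 × 1.528⁵ = 9.5872em
Difference: 9.5872 − 4.8442 = 4.7430em

4.74em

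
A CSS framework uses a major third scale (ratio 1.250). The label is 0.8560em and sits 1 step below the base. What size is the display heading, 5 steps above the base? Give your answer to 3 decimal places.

3.265em

Moving from step -1 to step +5 is 6 steps up, so multiply by r⁶.
0.8560 × 1.250⁶ = 0.8560 × 3.81470 ≈ 3.265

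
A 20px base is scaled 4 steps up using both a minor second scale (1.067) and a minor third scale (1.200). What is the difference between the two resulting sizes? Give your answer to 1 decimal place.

Minor second: 20.0 × 1.067⁴ = 25.923px
Minor third: 20.0 × 1.200⁴ = 41.472px
Difference: 41.472 − 25.923 = 15.549px

15.5px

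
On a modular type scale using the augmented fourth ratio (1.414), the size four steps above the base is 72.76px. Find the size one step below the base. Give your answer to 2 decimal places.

12.87px

Moving from step +4 to step -1 is 5 steps down, so divide by r⁵.
72.76 ÷ 1.414⁵ = 72.76 ÷ 5.65258 ≈ 12.872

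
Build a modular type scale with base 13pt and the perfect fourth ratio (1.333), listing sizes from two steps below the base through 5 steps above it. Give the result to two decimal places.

7.32pt, 9.75pt, 13.00pt, 17.33pt, 23.10pt, 30.79pt, 41.05pt, 54.71pt

Step -2: 13.0 ÷ 1.333² = 7.32
Step -1: 13.0 ÷ 1.333 = 9.75
Step 0: 13pt
Step 1: 13.0 × 1.333 = 17.33
Step 2: 13.0 × 1.333² = 23.10
Step 3: 13.0 × 1.333³ = 30.79
Step 4: 13.0 × 1.333⁴ = 41.05
Step 5: 13.0 × 1.333⁵ = 54.71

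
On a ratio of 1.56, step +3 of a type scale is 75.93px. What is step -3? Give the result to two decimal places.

5.27px

75.93 ÷ 1.56⁶ = 75.93 ÷ 14.41277 ≈ 5.268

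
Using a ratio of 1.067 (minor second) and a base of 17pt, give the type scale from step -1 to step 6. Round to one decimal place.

15.9pt, 17.0pt, 18.1pt, 19.4pt, 20.7pt, 22.0pt, 23.5pt, 25.1pt

Step -1: 17.0 ÷ 1.067 = 15.9
Step 0: 17pt
Step 1: 17.0 × 1.067 = 18.1
Step 2: 17.0 × 1.067² = 19.4
Step 3: 17.0 × 1.067³ = 20.7
Step 4: 17.0 × 1.067⁴ = 22.0
Step 5: 17.0 × 1.067⁵ = 23.5
Step 6: 17.0 × 1.067⁶ = 25.1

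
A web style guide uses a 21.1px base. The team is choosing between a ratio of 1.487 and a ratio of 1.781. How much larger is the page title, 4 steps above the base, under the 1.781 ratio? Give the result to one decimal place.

At 1.487: 21.1 × 1.487⁴ = 103.164px
At 1.781: 21.1 × 1.781⁴ = 212.294px
Difference: 212.294 − 103.164 = 109.130px

109.1px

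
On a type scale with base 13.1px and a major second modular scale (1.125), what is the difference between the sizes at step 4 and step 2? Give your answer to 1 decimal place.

Step 2: 13.1 × 1.125² = 16.580px
Step 4: 13.1 × 1.125⁴ = 20.984px
Difference: 20.984 − 16.580 = 4.404px

4.4px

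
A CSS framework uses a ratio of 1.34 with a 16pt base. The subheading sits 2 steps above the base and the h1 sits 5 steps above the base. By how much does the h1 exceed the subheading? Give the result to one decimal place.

40.4pt

Step 2: 16.0 × 1.34² = 28.730pt
Step 5: 16.0 × 1.34⁵ = 69.126pt
Difference: 69.126 − 28.730 = 40.396pt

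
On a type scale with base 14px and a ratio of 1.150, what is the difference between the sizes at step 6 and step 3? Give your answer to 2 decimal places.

11.09px

Step 3: 14.0 × 1.150³ = 21.2922px
Step 6: 14.0 × 1.150⁶ = 32.3829px
Difference: 32.3829 − 21.2922 = 11.0907px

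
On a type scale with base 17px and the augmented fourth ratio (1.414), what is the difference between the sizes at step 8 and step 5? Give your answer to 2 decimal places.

175.58px

Step 5: 17.0 × 1.414⁵ = 96.0939px
Step 8: 17.0 × 1.414⁸ = 271.6716px
Difference: 271.6716 − 96.0939 = 175.5777px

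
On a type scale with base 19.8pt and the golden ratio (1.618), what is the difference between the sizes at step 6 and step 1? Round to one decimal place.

323.2pt

Step 1: 19.8 × 1.618 = 32.036pt
Step 6: 19.8 × 1.618⁶ = 355.252pt
Difference: 355.252 − 32.036 = 323.216pt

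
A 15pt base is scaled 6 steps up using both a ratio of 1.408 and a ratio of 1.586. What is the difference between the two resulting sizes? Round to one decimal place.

At 1.408: 15.0 × 1.408⁶ = 116.871pt
At 1.586: 15.0 × 1.586⁶ = 238.732pt
Difference: 238.732 − 116.871 = 121.861pt

121.9pt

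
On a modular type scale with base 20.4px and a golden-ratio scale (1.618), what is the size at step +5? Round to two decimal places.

Every step multiplies by the scale ratio.
20.4 × 1.618⁵ = 20.4 × 11.08901 ≈ 226.22

226.22px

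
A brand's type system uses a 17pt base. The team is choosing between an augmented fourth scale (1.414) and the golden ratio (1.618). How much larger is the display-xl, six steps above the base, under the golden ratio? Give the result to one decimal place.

169.1pt

Augmented fourth: 17.0 × 1.414⁶ = 135.877pt
Golden ratio: 17.0 × 1.618⁶ = 305.014pt
Difference: 305.014 − 135.877 = 169.137pt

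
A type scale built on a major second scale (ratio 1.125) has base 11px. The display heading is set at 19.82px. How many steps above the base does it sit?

1.125ⁿ = 19.82 / 11 = 1.8018
n = ln(1.8018) / ln(1.125) = 0.5888 / 0.1178 ≈ 5.00

5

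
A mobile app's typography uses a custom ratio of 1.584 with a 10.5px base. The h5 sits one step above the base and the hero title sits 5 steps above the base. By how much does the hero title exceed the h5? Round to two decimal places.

Step 1: 10.5 × 1.584 = 16.6320px
Step 5: 10.5 × 1.584⁵ = 104.7045px
Difference: 104.7045 − 16.6320 = 88.0725px

88.07px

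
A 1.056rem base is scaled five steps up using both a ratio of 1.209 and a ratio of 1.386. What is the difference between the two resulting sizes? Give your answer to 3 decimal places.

2.673rem

At 1.209: 1.056 × 1.209⁵ = 2.72769rem
At 1.386: 1.056 × 1.386⁵ = 5.40107rem
Difference: 5.40107 − 2.72769 = 2.67338rem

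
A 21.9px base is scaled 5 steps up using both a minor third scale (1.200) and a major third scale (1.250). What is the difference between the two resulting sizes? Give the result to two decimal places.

Minor third: 21.9 × 1.200⁵ = 54.4942px
Major third: 21.9 × 1.250⁵ = 66.8335px
Difference: 66.8335 − 54.4942 = 12.3393px

12.34px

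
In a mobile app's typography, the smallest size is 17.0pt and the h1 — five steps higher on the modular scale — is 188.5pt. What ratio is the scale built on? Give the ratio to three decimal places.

The ratio satisfies 17.0 × r⁵ = 188.5, so r = (188.5 / 17.0)^(1/5).
r = 11.0882^(1/5) ≈ 1.6180

1.618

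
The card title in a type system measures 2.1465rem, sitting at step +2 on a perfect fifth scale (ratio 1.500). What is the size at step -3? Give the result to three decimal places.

0.283rem

2.1465 ÷ 1.500⁵ = 2.1465 ÷ 7.59375 ≈ 0.283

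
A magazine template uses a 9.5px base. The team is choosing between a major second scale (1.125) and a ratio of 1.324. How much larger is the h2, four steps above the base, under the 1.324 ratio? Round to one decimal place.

14.0px

Major second: 9.5 × 1.125⁴ = 15.217px
At 1.324: 9.5 × 1.324⁴ = 29.193px
Difference: 29.193 − 15.217 = 13.976px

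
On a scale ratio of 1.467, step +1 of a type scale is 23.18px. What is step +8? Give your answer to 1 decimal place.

Moving from step +1 to step +8 is 7 steps up, so multiply by r⁷.
23.18 × 1.467⁷ = 23.18 × 14.62214 ≈ 338.941

338.9px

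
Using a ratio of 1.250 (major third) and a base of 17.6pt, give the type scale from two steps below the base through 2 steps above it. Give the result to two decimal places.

11.26pt, 14.08pt, 17.60pt, 22.00pt, 27.50pt

Step -2: 17.6 ÷ 1.250² = 11.26
Step -1: 17.6 ÷ 1.250 = 14.08
Step 0: 17.6pt
Step 1: 17.6 × 1.250 = 22.00
Step 2: 17.6 × 1.250² = 27.50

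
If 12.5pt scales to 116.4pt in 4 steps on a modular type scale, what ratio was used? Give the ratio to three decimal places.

The ratio satisfies 12.5 × r⁴ = 116.4, so r = (116.4 / 12.5)^(1/4).
r = 9.3120^(1/4) ≈ 1.7469

1.747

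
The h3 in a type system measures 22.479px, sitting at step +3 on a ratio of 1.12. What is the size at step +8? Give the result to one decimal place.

39.6px

22.479 × 1.12⁵ = 22.479 × 1.76234 ≈ 39.616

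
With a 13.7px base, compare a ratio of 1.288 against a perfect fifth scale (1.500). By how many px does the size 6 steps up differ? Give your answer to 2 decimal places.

93.50px

At 1.288: 13.7 × 1.288⁶ = 62.5483px
Perfect fifth: 13.7 × 1.500⁶ = 156.0516px
Difference: 156.0516 − 62.5483 = 93.5033px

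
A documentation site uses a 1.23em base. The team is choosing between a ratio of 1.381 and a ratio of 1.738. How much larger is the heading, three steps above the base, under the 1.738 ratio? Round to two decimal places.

At 1.381: 1.23 × 1.381³ = 3.2396em
At 1.738: 1.23 × 1.738³ = 6.4574em
Difference: 6.4574 − 3.2396 = 3.2178em

3.22em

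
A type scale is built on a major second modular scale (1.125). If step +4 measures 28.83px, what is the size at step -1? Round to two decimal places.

16.00px

28.83 ÷ 1.125⁵ = 28.83 ÷ 1.80203 ≈ 15.999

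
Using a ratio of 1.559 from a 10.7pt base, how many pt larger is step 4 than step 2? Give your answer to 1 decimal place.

Step 2: 10.7 × 1.559² = 26.006pt
Step 4: 10.7 × 1.559⁴ = 63.207pt
Difference: 63.207 − 26.006 = 37.201pt

37.2pt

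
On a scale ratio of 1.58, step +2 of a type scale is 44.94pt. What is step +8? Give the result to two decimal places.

699.16pt

Moving from step +2 to step +8 is 6 steps up, so multiply by r⁶.
44.94 × 1.58⁶ = 44.94 × 15.55760 ≈ 699.158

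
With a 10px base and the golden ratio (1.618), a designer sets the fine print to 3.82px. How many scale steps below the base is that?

2

1.618ⁿ = 10 / 3.82 = 2.6178
n = ln(2.6178) / ln(1.618) = 0.9623 / 0.4812 ≈ 2.00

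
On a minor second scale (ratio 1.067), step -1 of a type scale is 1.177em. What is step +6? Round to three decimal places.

1.853em

1.177 × 1.067⁷ = 1.177 × 1.57453 ≈ 1.853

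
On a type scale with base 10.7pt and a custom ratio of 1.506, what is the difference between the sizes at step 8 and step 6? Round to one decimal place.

Step 6: 10.7 × 1.506⁶ = 124.834pt
Step 8: 10.7 × 1.506⁸ = 283.128pt
Difference: 283.128 − 124.834 = 158.294pt

158.3pt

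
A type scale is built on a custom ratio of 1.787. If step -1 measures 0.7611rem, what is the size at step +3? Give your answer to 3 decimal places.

7.761rem

Moving from step -1 to step +3 is 4 steps up, so multiply by r⁴.
0.7611 × 1.787⁴ = 0.7611 × 10.19761 ≈ 7.761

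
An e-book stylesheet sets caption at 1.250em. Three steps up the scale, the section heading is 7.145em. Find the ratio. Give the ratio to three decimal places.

r³ = 7.145 / 1.250, so r = (7.145/1.250)^(1/3).
r = 5.7160^(1/3) ≈ 1.7880

1.788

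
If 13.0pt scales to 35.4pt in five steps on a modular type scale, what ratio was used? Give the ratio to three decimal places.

1.222

The ratio satisfies 13.0 × r⁵ = 35.4, so r = (35.4 / 13.0)^(1/5).
r = 2.7231^(1/5) ≈ 1.2218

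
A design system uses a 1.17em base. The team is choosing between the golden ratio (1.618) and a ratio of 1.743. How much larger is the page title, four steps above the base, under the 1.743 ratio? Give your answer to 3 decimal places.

2.780em

Golden ratio: 1.17 × 1.618⁴ = 8.01863em
At 1.743: 1.17 × 1.743⁴ = 10.79880em
Difference: 10.79880 − 8.01863 = 2.78017em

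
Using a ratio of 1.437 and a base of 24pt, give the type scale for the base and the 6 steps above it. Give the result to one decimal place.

Step 0: 24pt
Step 1: 24.0 × 1.437 = 34.5
Step 2: 24.0 × 1.437² = 49.6
Step 3: 24.0 × 1.437³ = 71.2
Step 4: 24.0 × 1.437⁴ = 102.3
Step 5: 24.0 × 1.437⁵ = 147.1
Step 6: 24.0 × 1.437⁶ = 211.3

24.0pt, 34.5pt, 49.6pt, 71.2pt, 102.3pt, 147.1pt, 211.3pt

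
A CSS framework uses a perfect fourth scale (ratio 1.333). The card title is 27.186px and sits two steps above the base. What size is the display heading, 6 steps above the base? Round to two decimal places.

Moving from step +2 to step +6 is 4 steps up, so multiply by r⁴.
27.186 × 1.333⁴ = 27.186 × 3.15733 ≈ 85.835

85.84px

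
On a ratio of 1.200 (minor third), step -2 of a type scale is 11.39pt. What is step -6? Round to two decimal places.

11.39 ÷ 1.200⁴ = 11.39 ÷ 2.07360 ≈ 5.493

5.49pt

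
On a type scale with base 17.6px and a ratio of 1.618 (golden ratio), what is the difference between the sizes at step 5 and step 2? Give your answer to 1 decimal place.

Step 2: 17.6 × 1.618² = 46.075px
Step 5: 17.6 × 1.618⁵ = 195.166px
Difference: 195.166 − 46.075 = 149.091px

149.1px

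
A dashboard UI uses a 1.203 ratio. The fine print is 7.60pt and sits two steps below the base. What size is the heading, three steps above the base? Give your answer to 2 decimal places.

19.15pt

7.60 × 1.203⁵ = 7.60 × 2.51958 ≈ 19.149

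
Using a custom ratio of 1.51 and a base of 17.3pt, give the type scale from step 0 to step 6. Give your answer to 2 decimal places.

Step 0: 17.3pt
Step 1: 17.3 × 1.51 = 26.12
Step 2: 17.3 × 1.51² = 39.45
Step 3: 17.3 × 1.51³ = 59.56
Step 4: 17.3 × 1.51⁴ = 89.94
Step 5: 17.3 × 1.51⁵ = 135.81
Step 6: 17.3 × 1.51⁶ = 205.07

17.30pt, 26.12pt, 39.45pt, 59.56pt, 89.94pt, 135.81pt, 205.07pt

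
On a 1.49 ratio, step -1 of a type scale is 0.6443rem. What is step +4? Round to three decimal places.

4.732rem

0.6443 × 1.49⁵ = 0.6443 × 7.34398 ≈ 4.732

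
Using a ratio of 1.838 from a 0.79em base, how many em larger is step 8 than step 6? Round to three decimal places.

72.436em

Step 6: 0.79 × 1.838⁶ = 30.45791em
Step 8: 0.79 × 1.838⁸ = 102.89426em
Difference: 102.89426 − 30.45791 = 72.43635em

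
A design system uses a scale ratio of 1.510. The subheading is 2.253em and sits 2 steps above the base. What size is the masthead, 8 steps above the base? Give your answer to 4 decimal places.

The gap is 8 − (2) = 6 steps, so the factor is 1.510^6.
2.253 × 1.510⁶ = 2.253 × 11.85391 ≈ 26.7069

26.7069em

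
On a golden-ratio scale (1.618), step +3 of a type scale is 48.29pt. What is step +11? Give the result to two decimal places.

Moving from step +3 to step +11 is 8 steps up, so multiply by r⁸.
48.29 × 1.618⁸ = 48.29 × 46.97082 ≈ 2268.221

2268.22pt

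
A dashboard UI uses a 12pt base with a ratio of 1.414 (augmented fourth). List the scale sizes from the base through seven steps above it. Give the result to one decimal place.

Step 0: 12pt
Step 1: 12.0 × 1.414 = 17.0
Step 2: 12.0 × 1.414² = 24.0
Step 3: 12.0 × 1.414³ = 33.9
Step 4: 12.0 × 1.414⁴ = 48.0
Step 5: 12.0 × 1.414⁵ = 67.8
Step 6: 12.0 × 1.414⁶ = 95.9
Step 7: 12.0 × 1.414⁷ = 135.6

12.0pt, 17.0pt, 24.0pt, 33.9pt, 48.0pt, 67.8pt, 95.9pt, 135.6pt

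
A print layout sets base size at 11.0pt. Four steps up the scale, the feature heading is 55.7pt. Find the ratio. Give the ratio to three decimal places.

1.500

The ratio satisfies 11.0 × r⁴ = 55.7, so r = (55.7 / 11.0)^(1/4).
r = 5.0636^(1/4) ≈ 1.5001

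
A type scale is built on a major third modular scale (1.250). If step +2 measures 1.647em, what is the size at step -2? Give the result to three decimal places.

0.675em

1.647 ÷ 1.250⁴ = 1.647 ÷ 2.44141 ≈ 0.675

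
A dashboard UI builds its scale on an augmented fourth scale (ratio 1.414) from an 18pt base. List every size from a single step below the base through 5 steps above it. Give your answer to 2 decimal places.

12.73pt, 18.00pt, 25.45pt, 35.99pt, 50.89pt, 71.96pt, 101.75pt

Step -1: 18.0 ÷ 1.414 = 12.73
Step 0: 18pt
Step 1: 18.0 × 1.414 = 25.45
Step 2: 18.0 × 1.414² = 35.99
Step 3: 18.0 × 1.414³ = 50.89
Step 4: 18.0 × 1.414⁴ = 71.96
Step 5: 18.0 × 1.414⁵ = 101.75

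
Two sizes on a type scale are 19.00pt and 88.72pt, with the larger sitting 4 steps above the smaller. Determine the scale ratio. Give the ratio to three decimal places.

The ratio satisfies 19.00 × r⁴ = 88.72, so r = (88.72 / 19.00)^(1/4).
r = 4.6695^(1/4) ≈ 1.4700

1.470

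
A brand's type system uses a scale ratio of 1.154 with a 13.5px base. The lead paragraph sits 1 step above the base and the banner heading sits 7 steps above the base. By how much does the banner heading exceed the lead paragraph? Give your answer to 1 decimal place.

Step 1: 13.5 × 1.154 = 15.579px
Step 7: 13.5 × 1.154⁷ = 36.794px
Difference: 36.794 − 15.579 = 21.215px

21.2px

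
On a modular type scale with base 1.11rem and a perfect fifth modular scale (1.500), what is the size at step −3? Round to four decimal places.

Each step on a modular scale multiplies by the ratio, so the size n steps from the base is base × ratioⁿ.
1.11 ÷ 1.500³ = 1.11 ÷ 3.37500 ≈ 0.3289

0.3289rem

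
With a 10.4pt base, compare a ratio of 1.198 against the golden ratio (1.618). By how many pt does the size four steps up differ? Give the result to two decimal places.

At 1.198: 10.4 × 1.198⁴ = 21.4220pt
Golden ratio: 10.4 × 1.618⁴ = 71.2767pt
Difference: 71.2767 − 21.4220 = 49.8547pt

49.85pt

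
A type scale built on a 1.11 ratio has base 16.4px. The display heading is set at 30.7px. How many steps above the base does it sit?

1.11ⁿ = 30.7 / 16.4 = 1.8720
n = ln(1.8720) / ln(1.11) = 0.6270 / 0.1044 ≈ 6.01

6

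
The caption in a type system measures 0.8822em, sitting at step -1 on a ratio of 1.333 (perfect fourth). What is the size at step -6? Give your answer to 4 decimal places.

0.2096em

The gap is -6 − (-1) = -5 steps, so the factor is 1.333^-5.
0.8822 ÷ 1.333⁵ = 0.8822 ÷ 4.20873 ≈ 0.2096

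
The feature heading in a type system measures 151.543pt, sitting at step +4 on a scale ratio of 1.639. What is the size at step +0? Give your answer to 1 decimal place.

21.0pt

151.543 ÷ 1.639⁴ = 151.543 ÷ 7.21632 ≈ 21.000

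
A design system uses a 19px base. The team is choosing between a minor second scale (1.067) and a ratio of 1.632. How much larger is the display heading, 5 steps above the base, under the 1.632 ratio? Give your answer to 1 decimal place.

Minor second: 19.0 × 1.067⁵ = 26.277px
At 1.632: 19.0 × 1.632⁵ = 219.965px
Difference: 219.965 − 26.277 = 193.688px

193.7px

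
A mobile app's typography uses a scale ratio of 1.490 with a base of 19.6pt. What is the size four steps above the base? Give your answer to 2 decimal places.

96.61pt

Every step multiplies by the scale ratio.
19.6 × 1.490⁴ = 19.6 × 4.92884 ≈ 96.61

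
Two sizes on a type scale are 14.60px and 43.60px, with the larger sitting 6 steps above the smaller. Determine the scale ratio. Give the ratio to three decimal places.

r⁶ = 43.60 / 14.60, so r = (43.60/14.60)^(1/6).
r = 2.9863^(1/6) ≈ 1.2000

1.200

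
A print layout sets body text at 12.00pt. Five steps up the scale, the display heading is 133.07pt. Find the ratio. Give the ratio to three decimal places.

1.618

r⁵ = 133.07 / 12.00, so r = (133.07/12.00)^(1/5).
r = 11.0892^(1/5) ≈ 1.6180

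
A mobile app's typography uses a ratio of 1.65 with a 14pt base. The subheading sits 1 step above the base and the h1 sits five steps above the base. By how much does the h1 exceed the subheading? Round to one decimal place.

148.1pt

Step 1: 14.0 × 1.65 = 23.100pt
Step 5: 14.0 × 1.65⁵ = 171.217pt
Difference: 171.217 − 23.100 = 148.117pt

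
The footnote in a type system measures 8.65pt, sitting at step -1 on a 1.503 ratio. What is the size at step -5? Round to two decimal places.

8.65 ÷ 1.503⁴ = 8.65 ÷ 5.10312 ≈ 1.695

1.70pt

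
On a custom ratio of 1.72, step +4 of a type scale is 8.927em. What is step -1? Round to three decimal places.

The gap is -1 − (4) = -5 steps, so the factor is 1.72^-5.
8.927 ÷ 1.72⁵ = 8.927 ÷ 15.05366 ≈ 0.593

0.593em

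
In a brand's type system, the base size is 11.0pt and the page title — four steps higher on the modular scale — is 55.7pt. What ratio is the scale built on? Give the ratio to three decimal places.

1.500

r⁴ = 55.7 / 11.0, so r = (55.7/11.0)^(1/4).
r = 5.0636^(1/4) ≈ 1.5001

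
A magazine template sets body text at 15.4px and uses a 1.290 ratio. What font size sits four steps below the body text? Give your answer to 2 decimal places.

A modular type scale is a geometric sequence: sizeₙ = base × rⁿ.
15.4 ÷ 1.290⁴ = 15.4 ÷ 2.76923 ≈ 5.56

5.56px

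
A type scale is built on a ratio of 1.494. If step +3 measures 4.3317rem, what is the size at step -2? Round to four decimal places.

0.5820rem

4.3317 ÷ 1.494⁵ = 4.3317 ÷ 7.44309 ≈ 0.5820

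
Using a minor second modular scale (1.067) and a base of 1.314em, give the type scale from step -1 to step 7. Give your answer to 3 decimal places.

1.231em, 1.314em, 1.402em, 1.496em, 1.596em, 1.703em, 1.817em, 1.939em, 2.069em

Step -1: 1.314 ÷ 1.067 = 1.231
Step 0: 1.314em
Step 1: 1.314 × 1.067 = 1.402
Step 2: 1.314 × 1.067² = 1.496
Step 3: 1.314 × 1.067³ = 1.596
Step 4: 1.314 × 1.067⁴ = 1.703
Step 5: 1.314 × 1.067⁵ = 1.817
Step 6: 1.314 × 1.067⁶ = 1.939
Step 7: 1.314 × 1.067⁷ = 2.069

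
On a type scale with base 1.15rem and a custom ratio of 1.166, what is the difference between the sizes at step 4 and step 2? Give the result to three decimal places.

0.562rem

Step 2: 1.15 × 1.166² = 1.56349rem
Step 4: 1.15 × 1.166⁴ = 2.12565rem
Difference: 2.12565 − 1.56349 = 0.56216rem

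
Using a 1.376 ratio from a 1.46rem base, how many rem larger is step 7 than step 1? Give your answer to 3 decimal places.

Step 1: 1.46 × 1.376 = 2.00896rem
Step 7: 1.46 × 1.376⁷ = 13.63584rem
Difference: 13.63584 − 2.00896 = 11.62688rem

11.627rem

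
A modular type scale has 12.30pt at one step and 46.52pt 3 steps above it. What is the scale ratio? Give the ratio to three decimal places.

1.558

The ratio satisfies 12.30 × r³ = 46.52, so r = (46.52 / 12.30)^(1/3).
r = 3.7821^(1/3) ≈ 1.5580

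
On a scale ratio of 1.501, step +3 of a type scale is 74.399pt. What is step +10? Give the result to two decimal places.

1277.12pt

74.399 × 1.501⁷ = 74.399 × 17.16583 ≈ 1277.121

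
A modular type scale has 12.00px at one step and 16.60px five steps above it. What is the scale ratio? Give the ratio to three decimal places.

1.067

r⁵ = 16.60 / 12.00, so r = (16.60/12.00)^(1/5).
r = 1.3833^(1/5) ≈ 1.0671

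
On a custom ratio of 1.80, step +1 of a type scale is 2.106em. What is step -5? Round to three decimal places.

2.106 ÷ 1.80⁶ = 2.106 ÷ 34.01222 ≈ 0.062

0.062em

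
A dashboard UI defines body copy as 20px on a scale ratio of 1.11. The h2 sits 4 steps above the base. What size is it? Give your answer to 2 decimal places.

30.36px

Every step multiplies by the scale ratio.
20.0 × 1.11⁴ = 20.0 × 1.51807 ≈ 30.36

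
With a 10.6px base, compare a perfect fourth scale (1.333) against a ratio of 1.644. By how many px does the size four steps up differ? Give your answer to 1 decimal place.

Perfect fourth: 10.6 × 1.333⁴ = 33.468px
At 1.644: 10.6 × 1.644⁴ = 77.431px
Difference: 77.431 − 33.468 = 43.963px

44.0px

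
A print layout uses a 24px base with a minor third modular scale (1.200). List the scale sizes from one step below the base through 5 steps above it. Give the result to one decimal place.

Step -1: 24.0 ÷ 1.200 = 20.0
Step 0: 24px
Step 1: 24.0 × 1.200 = 28.8
Step 2: 24.0 × 1.200² = 34.6
Step 3: 24.0 × 1.200³ = 41.5
Step 4: 24.0 × 1.200⁴ = 49.8
Step 5: 24.0 × 1.200⁵ = 59.7

20.0px, 24.0px, 28.8px, 34.6px, 41.5px, 49.8px, 59.7px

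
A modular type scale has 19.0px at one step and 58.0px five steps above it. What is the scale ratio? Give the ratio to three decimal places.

1.250

r⁵ = 58.0 / 19.0, so r = (58.0/19.0)^(1/5).
r = 3.0526^(1/5) ≈ 1.2501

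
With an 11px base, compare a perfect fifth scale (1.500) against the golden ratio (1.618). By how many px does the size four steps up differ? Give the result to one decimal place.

19.7px

Perfect fifth: 11.0 × 1.500⁴ = 55.688px
Golden ratio: 11.0 × 1.618⁴ = 75.389px
Difference: 75.389 − 55.688 = 19.701px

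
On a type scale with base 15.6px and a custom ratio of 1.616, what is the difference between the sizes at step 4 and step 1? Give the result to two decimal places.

81.18px

Step 1: 15.6 × 1.616 = 25.2096px
Step 4: 15.6 × 1.616⁴ = 106.3874px
Difference: 106.3874 − 25.2096 = 81.1778px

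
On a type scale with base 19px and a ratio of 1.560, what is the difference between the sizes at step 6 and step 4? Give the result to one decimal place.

Step 4: 19.0 × 1.560⁴ = 112.526px
Step 6: 19.0 × 1.560⁶ = 273.843px
Difference: 273.843 − 112.526 = 161.317px

161.3px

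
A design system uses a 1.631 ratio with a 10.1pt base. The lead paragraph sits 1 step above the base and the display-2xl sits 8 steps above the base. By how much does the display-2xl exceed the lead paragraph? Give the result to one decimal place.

Step 1: 10.1 × 1.631 = 16.473pt
Step 8: 10.1 × 1.631⁸ = 505.770pt
Difference: 505.770 − 16.473 = 489.297pt

489.3pt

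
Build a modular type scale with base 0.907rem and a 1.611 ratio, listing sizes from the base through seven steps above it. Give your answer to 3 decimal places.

0.907rem, 1.461rem, 2.354rem, 3.792rem, 6.109rem, 9.842rem, 15.856rem, 25.543rem

Step 0: 0.907rem
Step 1: 0.907 × 1.611 = 1.461
Step 2: 0.907 × 1.611² = 2.354
Step 3: 0.907 × 1.611³ = 3.792
Step 4: 0.907 × 1.611⁴ = 6.109
Step 5: 0.907 × 1.611⁵ = 9.842
Step 6: 0.907 × 1.611⁶ = 15.856
Step 7: 0.907 × 1.611⁷ = 25.543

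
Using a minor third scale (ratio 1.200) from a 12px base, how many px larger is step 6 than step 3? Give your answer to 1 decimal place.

15.1px

Step 3: 12.0 × 1.200³ = 20.736px
Step 6: 12.0 × 1.200⁶ = 35.832px
Difference: 35.832 − 20.736 = 15.096px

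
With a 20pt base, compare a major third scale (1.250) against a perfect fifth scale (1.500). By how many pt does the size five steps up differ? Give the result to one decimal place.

90.8pt

Major third: 20.0 × 1.250⁵ = 61.035pt
Perfect fifth: 20.0 × 1.500⁵ = 151.875pt
Difference: 151.875 − 61.035 = 90.840pt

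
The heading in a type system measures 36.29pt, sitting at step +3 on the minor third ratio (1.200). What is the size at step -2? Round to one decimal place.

14.6pt

36.29 ÷ 1.200⁵ = 36.29 ÷ 2.48832 ≈ 14.584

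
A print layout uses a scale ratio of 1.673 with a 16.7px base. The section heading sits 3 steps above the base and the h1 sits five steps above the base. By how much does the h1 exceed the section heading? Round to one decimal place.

Step 3: 16.7 × 1.673³ = 78.200px
Step 5: 16.7 × 1.673⁵ = 218.875px
Difference: 218.875 − 78.200 = 140.675px

140.7px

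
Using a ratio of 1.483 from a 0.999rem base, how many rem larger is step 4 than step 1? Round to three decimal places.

3.351rem

Step 1: 0.999 × 1.483 = 1.48152rem
Step 4: 0.999 × 1.483⁴ = 4.83204rem
Difference: 4.83204 − 1.48152 = 3.35052rem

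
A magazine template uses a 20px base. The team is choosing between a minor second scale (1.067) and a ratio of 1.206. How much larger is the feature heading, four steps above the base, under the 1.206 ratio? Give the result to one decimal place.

Minor second: 20.0 × 1.067⁴ = 25.923px
At 1.206: 20.0 × 1.206⁴ = 42.308px
Difference: 42.308 − 25.923 = 16.385px

16.4px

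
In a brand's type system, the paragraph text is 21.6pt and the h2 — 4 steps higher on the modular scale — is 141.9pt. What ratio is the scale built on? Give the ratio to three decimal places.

r⁴ = 141.9 / 21.6, so r = (141.9/21.6)^(1/4).
r = 6.5694^(1/4) ≈ 1.6010

1.601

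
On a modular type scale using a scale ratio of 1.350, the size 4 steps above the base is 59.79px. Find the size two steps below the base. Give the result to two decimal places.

9.88px

Moving from step +4 to step -2 is 6 steps down, so divide by r⁶.
59.79 ÷ 1.350⁶ = 59.79 ÷ 6.05345 ≈ 9.877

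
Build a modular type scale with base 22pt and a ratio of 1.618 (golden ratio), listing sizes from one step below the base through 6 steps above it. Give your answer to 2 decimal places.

13.60pt, 22.00pt, 35.60pt, 57.59pt, 93.19pt, 150.78pt, 243.96pt, 394.72pt

Step -1: 22.0 ÷ 1.618 = 13.60
Step 0: 22pt
Step 1: 22.0 × 1.618 = 35.60
Step 2: 22.0 × 1.618² = 57.59
Step 3: 22.0 × 1.618³ = 93.19
Step 4: 22.0 × 1.618⁴ = 150.78
Step 5: 22.0 × 1.618⁵ = 243.96
Step 6: 22.0 × 1.618⁶ = 394.72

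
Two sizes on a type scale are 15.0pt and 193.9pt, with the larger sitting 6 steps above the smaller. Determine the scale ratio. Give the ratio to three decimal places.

r⁶ = 193.9 / 15.0, so r = (193.9/15.0)^(1/6).
r = 12.9267^(1/6) ≈ 1.5320

1.532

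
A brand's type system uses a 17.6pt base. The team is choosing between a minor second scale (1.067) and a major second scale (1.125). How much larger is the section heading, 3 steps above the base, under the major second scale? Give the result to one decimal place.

3.7pt

Minor second: 17.6 × 1.067³ = 21.380pt
Major second: 17.6 × 1.125³ = 25.059pt
Difference: 25.059 − 21.380 = 3.679pt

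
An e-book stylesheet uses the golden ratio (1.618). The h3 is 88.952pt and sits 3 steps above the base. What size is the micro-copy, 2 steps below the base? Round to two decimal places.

8.02pt

88.952 ÷ 1.618⁵ = 88.952 ÷ 11.08901 ≈ 8.022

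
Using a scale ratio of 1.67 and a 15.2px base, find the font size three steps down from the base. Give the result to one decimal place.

3.3px

Every step multiplies by the scale ratio.
15.2 ÷ 1.67³ = 15.2 ÷ 4.65746 ≈ 3.26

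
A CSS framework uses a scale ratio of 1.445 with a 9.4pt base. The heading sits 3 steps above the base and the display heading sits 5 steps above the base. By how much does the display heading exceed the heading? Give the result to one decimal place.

30.9pt

Step 3: 9.4 × 1.445³ = 28.362pt
Step 5: 9.4 × 1.445⁵ = 59.220pt
Difference: 59.220 − 28.362 = 30.858pt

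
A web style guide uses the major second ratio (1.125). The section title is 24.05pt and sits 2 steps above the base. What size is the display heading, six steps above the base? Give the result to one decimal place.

The gap is 6 − (2) = 4 steps, so the factor is 1.125^4.
24.05 × 1.125⁴ = 24.05 × 1.60181 ≈ 38.523

38.5pt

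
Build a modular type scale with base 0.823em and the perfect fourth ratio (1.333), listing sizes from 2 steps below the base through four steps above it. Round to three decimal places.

Step -2: 0.823 ÷ 1.333² = 0.463
Step -1: 0.823 ÷ 1.333 = 0.617
Step 0: 0.823em
Step 1: 0.823 × 1.333 = 1.097
Step 2: 0.823 × 1.333² = 1.462
Step 3: 0.823 × 1.333³ = 1.949
Step 4: 0.823 × 1.333⁴ = 2.598

0.463em, 0.617em, 0.823em, 1.097em, 1.462em, 1.949em, 2.598em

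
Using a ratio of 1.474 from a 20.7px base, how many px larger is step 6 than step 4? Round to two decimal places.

114.59px

Step 4: 20.7 × 1.474⁴ = 97.7148px
Step 6: 20.7 × 1.474⁶ = 212.3026px
Difference: 212.3026 − 97.7148 = 114.5878px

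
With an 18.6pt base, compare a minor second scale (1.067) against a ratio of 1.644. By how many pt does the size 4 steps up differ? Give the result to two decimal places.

Minor second: 18.6 × 1.067⁴ = 24.1085pt
At 1.644: 18.6 × 1.644⁴ = 135.8689pt
Difference: 135.8689 − 24.1085 = 111.7604pt

111.76pt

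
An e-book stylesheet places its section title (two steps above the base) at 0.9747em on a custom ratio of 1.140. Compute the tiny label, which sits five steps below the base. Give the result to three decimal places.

0.390em

Moving from step +2 to step -5 is 7 steps down, so divide by r⁷.
0.9747 ÷ 1.140⁷ = 0.9747 ÷ 2.50227 ≈ 0.390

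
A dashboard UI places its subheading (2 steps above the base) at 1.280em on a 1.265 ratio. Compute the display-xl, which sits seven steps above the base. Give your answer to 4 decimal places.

4.1463em

1.280 × 1.265⁵ = 1.280 × 3.23931 ≈ 4.1463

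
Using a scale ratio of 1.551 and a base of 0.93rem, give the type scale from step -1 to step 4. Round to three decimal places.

0.600rem, 0.930rem, 1.442rem, 2.237rem, 3.470rem, 5.382rem

Step -1: 0.93 ÷ 1.551 = 0.600
Step 0: 0.93rem
Step 1: 0.93 × 1.551 = 1.442
Step 2: 0.93 × 1.551² = 2.237
Step 3: 0.93 × 1.551³ = 3.470
Step 4: 0.93 × 1.551⁴ = 5.382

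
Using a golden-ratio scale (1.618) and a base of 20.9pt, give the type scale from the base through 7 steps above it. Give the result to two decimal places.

20.90pt, 33.82pt, 54.71pt, 88.53pt, 143.24pt, 231.76pt, 374.99pt, 606.73pt

Step 0: 20.9pt
Step 1: 20.9 × 1.618 = 33.82
Step 2: 20.9 × 1.618² = 54.71
Step 3: 20.9 × 1.618³ = 88.53
Step 4: 20.9 × 1.618⁴ = 143.24
Step 5: 20.9 × 1.618⁵ = 231.76
Step 6: 20.9 × 1.618⁶ = 374.99
Step 7: 20.9 × 1.618⁷ = 606.73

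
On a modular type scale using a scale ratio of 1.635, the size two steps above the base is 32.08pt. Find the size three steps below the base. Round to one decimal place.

2.7pt

Moving from step +2 to step -3 is 5 steps down, so divide by r⁵.
32.08 ÷ 1.635⁵ = 32.08 ÷ 11.68393 ≈ 2.746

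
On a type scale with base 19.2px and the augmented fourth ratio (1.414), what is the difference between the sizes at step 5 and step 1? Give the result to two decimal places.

81.38px

Step 1: 19.2 × 1.414 = 27.1488px
Step 5: 19.2 × 1.414⁵ = 108.5296px
Difference: 108.5296 − 27.1488 = 81.3808px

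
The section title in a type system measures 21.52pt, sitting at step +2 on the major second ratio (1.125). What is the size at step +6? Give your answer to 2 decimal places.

34.47pt

The gap is 6 − (2) = 4 steps, so the factor is 1.125^4.
21.52 × 1.125⁴ = 21.52 × 1.60181 ≈ 34.471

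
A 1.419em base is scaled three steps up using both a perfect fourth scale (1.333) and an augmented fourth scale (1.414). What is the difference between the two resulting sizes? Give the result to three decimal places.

0.651em

Perfect fourth: 1.419 × 1.333³ = 3.36103em
Augmented fourth: 1.419 × 1.414³ = 4.01172em
Difference: 4.01172 − 3.36103 = 0.65069em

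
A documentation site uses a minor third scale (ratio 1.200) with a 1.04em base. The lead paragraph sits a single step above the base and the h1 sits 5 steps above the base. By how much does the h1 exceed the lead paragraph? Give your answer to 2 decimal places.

Step 1: 1.04 × 1.200 = 1.2480em
Step 5: 1.04 × 1.200⁵ = 2.5879em
Difference: 2.5879 − 1.2480 = 1.3399em

1.34em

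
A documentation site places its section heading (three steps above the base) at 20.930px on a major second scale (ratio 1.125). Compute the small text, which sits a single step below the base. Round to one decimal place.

20.930 ÷ 1.125⁴ = 20.930 ÷ 1.60181 ≈ 13.066

13.1px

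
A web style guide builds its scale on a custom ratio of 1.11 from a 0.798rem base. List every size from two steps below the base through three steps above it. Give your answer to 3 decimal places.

Step -2: 0.798 ÷ 1.11² = 0.648
Step -1: 0.798 ÷ 1.11 = 0.719
Step 0: 0.798rem
Step 1: 0.798 × 1.11 = 0.886
Step 2: 0.798 × 1.11² = 0.983
Step 3: 0.798 × 1.11³ = 1.091

0.648rem, 0.719rem, 0.798rem, 0.886rem, 0.983rem, 1.091rem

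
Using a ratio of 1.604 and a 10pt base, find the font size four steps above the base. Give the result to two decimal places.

10.0 × 1.604⁴ = 10.0 × 6.61938 ≈ 66.19

66.19pt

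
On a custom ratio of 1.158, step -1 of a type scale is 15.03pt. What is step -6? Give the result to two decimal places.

15.03 ÷ 1.158⁵ = 15.03 ÷ 2.08230 ≈ 7.218

7.22pt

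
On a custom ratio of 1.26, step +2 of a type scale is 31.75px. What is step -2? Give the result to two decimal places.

12.60px

31.75 ÷ 1.26⁴ = 31.75 ÷ 2.52047 ≈ 12.597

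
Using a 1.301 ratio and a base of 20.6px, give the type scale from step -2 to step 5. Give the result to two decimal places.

Step -2: 20.6 ÷ 1.301² = 12.17
Step -1: 20.6 ÷ 1.301 = 15.83
Step 0: 20.6px
Step 1: 20.6 × 1.301 = 26.80
Step 2: 20.6 × 1.301² = 34.87
Step 3: 20.6 × 1.301³ = 45.36
Step 4: 20.6 × 1.301⁴ = 59.02
Step 5: 20.6 × 1.301⁵ = 76.78

12.17px, 15.83px, 20.60px, 26.80px, 34.87px, 45.36px, 59.02px, 76.78px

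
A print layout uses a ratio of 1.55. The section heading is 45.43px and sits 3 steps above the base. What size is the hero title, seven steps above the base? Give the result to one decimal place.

45.43 × 1.55⁴ = 45.43 × 5.77201 ≈ 262.222

262.2px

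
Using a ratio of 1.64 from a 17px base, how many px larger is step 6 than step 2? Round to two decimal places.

285.04px

Step 2: 17.0 × 1.64² = 45.7232px
Step 6: 17.0 × 1.64⁶ = 330.7593px
Difference: 330.7593 − 45.7232 = 285.0361px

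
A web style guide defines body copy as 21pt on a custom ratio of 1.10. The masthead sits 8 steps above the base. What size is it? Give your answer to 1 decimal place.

45.0pt

21.0 × 1.10⁸ = 21.0 × 2.14359 ≈ 45.02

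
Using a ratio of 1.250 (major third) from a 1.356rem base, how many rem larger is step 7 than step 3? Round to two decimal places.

Step 3: 1.356 × 1.250³ = 2.6484rem
Step 7: 1.356 × 1.250⁷ = 6.4659rem
Difference: 6.4659 − 2.6484 = 3.8175rem

3.82rem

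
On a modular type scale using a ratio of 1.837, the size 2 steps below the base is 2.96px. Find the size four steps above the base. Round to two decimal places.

113.75px

The gap is 4 − (-2) = 6 steps, so the factor is 1.837^6.
2.96 × 1.837⁶ = 2.96 × 38.42863 ≈ 113.749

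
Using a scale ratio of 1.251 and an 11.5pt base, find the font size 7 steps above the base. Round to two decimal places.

11.5 × 1.251⁷ = 11.5 × 4.79514 ≈ 55.14

55.14pt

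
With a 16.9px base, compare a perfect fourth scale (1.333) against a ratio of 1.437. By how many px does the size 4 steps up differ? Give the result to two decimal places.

Perfect fourth: 16.9 × 1.333⁴ = 53.3590px
At 1.437: 16.9 × 1.437⁴ = 72.0632px
Difference: 72.0632 − 53.3590 = 18.7042px

18.70px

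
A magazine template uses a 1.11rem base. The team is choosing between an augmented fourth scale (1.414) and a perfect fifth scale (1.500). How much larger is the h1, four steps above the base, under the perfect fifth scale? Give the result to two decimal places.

1.18rem

Augmented fourth: 1.11 × 1.414⁴ = 4.4373rem
Perfect fifth: 1.11 × 1.500⁴ = 5.6194rem
Difference: 5.6194 − 4.4373 = 1.1821rem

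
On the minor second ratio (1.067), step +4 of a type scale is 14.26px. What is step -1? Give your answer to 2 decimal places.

10.31px

14.26 ÷ 1.067⁵ = 14.26 ÷ 1.38300 ≈ 10.311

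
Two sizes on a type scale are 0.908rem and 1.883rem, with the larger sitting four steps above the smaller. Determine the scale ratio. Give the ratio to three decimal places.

The ratio satisfies 0.908 × r⁴ = 1.883, so r = (1.883 / 0.908)^(1/4).
r = 2.0738^(1/4) ≈ 1.2000

1.200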